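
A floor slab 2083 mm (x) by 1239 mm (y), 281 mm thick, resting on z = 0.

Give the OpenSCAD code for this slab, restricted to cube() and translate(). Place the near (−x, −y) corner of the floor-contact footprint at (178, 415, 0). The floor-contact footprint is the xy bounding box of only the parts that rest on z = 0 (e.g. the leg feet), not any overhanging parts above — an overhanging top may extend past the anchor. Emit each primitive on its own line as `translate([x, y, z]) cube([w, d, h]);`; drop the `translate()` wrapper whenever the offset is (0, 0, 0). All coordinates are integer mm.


translate([178, 415, 0]) cube([2083, 1239, 281]);


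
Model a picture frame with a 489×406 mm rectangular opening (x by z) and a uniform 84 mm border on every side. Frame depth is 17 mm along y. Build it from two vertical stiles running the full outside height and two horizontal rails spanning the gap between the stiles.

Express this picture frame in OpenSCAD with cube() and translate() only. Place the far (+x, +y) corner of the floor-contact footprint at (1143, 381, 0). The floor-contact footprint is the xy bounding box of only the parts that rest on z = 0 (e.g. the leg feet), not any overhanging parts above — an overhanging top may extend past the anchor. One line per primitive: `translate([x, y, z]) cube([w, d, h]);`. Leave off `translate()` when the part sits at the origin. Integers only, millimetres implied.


translate([486, 364, 0]) cube([84, 17, 574]);
translate([1059, 364, 0]) cube([84, 17, 574]);
translate([570, 364, 0]) cube([489, 17, 84]);
translate([570, 364, 490]) cube([489, 17, 84]);


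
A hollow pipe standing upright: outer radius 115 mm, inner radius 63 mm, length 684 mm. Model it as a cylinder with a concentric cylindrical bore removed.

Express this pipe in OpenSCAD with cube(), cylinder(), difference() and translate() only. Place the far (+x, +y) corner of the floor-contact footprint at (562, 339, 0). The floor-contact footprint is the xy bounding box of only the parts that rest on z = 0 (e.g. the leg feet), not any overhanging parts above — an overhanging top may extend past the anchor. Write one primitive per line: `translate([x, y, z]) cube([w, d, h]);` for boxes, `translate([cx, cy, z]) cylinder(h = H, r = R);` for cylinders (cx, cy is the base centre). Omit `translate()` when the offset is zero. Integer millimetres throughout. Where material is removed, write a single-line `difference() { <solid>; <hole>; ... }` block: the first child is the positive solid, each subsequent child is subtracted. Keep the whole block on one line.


difference() { translate([447, 224, 0]) cylinder(h = 684, r = 115); translate([447, 224, 0]) cylinder(h = 684, r = 63); }


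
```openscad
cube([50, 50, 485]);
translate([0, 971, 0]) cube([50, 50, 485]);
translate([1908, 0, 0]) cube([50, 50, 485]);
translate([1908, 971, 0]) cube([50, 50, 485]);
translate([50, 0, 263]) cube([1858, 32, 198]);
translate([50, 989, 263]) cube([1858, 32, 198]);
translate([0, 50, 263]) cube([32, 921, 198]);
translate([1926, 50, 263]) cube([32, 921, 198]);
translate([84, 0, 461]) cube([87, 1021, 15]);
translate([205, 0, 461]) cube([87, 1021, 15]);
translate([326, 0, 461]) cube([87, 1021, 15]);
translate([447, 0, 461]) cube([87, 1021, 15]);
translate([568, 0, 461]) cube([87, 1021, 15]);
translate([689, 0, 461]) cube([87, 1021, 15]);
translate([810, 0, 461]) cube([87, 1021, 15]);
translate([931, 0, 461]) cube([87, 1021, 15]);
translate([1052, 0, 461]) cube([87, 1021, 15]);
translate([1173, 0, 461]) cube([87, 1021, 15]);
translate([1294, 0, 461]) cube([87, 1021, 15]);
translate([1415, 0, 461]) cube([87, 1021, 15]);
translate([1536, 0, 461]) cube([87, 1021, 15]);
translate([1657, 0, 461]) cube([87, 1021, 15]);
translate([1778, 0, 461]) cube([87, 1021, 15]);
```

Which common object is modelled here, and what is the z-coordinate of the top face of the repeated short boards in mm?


A bed frame. The slat-top height is 476 mm.

Four posts, four rails, and a row of slats — a bed frame. Slats sit on the rails at z = 263 + 198 = 461; with slat thickness 15, the top is 476 mm.


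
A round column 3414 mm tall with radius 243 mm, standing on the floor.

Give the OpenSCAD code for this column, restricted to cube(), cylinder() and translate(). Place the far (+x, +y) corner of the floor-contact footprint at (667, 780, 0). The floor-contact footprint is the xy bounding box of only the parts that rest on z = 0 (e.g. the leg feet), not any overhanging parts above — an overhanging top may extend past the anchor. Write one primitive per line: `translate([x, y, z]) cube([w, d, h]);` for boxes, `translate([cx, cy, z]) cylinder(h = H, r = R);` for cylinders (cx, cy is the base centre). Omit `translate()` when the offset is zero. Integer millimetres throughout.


translate([424, 537, 0]) cylinder(h = 3414, r = 243);


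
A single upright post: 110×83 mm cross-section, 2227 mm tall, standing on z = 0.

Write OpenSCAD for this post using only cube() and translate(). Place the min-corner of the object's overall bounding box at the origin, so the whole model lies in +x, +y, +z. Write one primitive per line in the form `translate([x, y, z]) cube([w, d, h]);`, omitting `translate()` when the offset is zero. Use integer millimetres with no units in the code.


cube([110, 83, 2227]);


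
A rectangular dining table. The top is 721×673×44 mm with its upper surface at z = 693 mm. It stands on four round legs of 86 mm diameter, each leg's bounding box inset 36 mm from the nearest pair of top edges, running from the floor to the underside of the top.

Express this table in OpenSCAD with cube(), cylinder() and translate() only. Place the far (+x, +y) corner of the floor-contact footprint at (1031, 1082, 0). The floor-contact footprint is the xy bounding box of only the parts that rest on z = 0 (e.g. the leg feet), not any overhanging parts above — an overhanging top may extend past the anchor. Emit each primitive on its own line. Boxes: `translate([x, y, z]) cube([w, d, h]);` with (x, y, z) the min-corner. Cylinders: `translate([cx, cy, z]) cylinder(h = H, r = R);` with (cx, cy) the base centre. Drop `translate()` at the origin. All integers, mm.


translate([346, 445, 649]) cube([721, 673, 44]);
translate([425, 524, 0]) cylinder(h = 649, r = 43);
translate([988, 524, 0]) cylinder(h = 649, r = 43);
translate([425, 1039, 0]) cylinder(h = 649, r = 43);
translate([988, 1039, 0]) cylinder(h = 649, r = 43);


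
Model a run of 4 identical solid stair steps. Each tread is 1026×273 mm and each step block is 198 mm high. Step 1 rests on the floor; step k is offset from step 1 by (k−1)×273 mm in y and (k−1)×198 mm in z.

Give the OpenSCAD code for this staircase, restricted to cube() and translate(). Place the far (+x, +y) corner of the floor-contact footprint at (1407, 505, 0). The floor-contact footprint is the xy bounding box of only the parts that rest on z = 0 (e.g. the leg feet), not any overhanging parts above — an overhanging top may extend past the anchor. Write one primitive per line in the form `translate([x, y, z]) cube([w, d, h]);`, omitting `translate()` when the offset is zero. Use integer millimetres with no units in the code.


translate([381, 232, 0]) cube([1026, 273, 198]);
translate([381, 505, 198]) cube([1026, 273, 198]);
translate([381, 778, 396]) cube([1026, 273, 198]);
translate([381, 1051, 594]) cube([1026, 273, 198]);


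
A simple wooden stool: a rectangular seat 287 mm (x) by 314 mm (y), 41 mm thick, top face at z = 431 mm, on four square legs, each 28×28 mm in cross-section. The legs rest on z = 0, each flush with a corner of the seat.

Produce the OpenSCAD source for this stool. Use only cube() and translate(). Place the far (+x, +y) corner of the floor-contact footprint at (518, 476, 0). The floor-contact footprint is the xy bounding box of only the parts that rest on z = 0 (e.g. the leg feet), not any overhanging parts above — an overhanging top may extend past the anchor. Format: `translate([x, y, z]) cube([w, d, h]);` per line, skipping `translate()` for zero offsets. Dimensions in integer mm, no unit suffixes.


translate([231, 162, 390]) cube([287, 314, 41]);
translate([231, 162, 0]) cube([28, 28, 390]);
translate([490, 162, 0]) cube([28, 28, 390]);
translate([231, 448, 0]) cube([28, 28, 390]);
translate([490, 448, 0]) cube([28, 28, 390]);


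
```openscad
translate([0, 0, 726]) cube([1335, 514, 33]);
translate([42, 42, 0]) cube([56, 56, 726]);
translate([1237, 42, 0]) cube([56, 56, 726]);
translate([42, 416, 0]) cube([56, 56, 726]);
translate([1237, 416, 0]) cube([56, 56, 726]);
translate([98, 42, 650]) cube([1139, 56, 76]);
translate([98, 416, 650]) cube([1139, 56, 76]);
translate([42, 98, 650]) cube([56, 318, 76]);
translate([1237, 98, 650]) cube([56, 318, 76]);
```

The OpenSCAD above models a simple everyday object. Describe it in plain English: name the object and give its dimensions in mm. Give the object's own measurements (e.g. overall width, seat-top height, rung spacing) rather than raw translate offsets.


A table: top 1335 mm (x) × 514 mm (y), 33 mm thick, upper face at z = 759 mm, on four 56×56 mm square legs, each inset 42 mm from the nearest pair of top edges from z = 0 to the bottom of the top. Four apron rails, 56 mm thick and 76 mm tall, run between adjacent legs with their top edges flush with the underside of the top and their outer faces flush with the legs' outer faces.


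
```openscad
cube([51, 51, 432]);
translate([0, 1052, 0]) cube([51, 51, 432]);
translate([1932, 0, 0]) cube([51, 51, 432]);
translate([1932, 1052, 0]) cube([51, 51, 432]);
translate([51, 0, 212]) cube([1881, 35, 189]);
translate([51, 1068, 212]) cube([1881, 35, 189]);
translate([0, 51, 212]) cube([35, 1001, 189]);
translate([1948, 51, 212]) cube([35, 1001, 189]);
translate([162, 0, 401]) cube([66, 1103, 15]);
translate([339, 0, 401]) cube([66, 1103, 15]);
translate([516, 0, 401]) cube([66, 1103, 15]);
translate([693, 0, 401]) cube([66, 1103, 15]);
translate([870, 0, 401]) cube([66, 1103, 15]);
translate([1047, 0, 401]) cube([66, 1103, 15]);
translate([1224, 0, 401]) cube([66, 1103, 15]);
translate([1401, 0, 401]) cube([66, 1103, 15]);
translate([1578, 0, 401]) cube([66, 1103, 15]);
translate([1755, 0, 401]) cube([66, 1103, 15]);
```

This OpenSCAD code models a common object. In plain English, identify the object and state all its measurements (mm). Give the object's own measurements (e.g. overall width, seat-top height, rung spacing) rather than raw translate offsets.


A bed frame 1983 mm long (x) by 1103 mm wide (y). Four 51×51 mm corner posts, 432 mm tall, at the corners of the footprint. Four rails of 35 mm thickness and 189 mm height run between adjacent posts with their undersides at z = 212 mm, their outer faces flush with the outside of the frame (the two x-running rails run between the posts' inner faces; the two y-running rails run between the posts' inner faces). 10 slats, each 66 mm wide (x) and 15 mm thick, lie across the top of the two x-running rails, running the full 1103 mm width of the frame in y; along x they sit between the end posts with a 111 mm gap after the −x posts and between neighbouring slats and before the +x posts.


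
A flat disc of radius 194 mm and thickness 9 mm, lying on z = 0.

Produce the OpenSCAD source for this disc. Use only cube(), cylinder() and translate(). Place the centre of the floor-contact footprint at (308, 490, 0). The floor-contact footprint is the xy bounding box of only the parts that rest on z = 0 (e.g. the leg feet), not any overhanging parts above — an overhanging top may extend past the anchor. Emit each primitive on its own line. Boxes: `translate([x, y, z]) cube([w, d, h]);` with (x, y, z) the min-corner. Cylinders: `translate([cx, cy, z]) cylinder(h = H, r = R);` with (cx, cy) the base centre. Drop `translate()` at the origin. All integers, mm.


translate([308, 490, 0]) cylinder(h = 9, r = 194);


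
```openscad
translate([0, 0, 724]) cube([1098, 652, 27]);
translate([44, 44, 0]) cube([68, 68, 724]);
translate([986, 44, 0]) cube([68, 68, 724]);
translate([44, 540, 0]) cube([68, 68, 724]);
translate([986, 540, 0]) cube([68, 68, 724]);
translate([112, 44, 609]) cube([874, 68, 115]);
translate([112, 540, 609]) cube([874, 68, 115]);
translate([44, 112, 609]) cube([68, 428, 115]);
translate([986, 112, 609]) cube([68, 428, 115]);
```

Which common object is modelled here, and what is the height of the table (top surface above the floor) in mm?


A table. The table height is 751 mm.

A 1098×652×27 slab sits at z = 724 on four 68 mm square posts — a table. The top surface is at 724 + 27 = 751 mm.


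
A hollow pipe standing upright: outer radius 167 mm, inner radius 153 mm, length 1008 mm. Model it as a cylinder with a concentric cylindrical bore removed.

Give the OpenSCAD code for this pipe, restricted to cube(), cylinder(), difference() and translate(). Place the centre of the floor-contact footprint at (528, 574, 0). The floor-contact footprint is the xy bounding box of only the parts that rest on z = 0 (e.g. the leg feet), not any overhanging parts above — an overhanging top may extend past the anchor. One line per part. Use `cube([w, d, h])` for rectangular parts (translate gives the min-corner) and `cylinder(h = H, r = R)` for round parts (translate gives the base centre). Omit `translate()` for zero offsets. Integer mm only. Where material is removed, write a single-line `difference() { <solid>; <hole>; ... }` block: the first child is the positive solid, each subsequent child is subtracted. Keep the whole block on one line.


difference() { translate([528, 574, 0]) cylinder(h = 1008, r = 167); translate([528, 574, 0]) cylinder(h = 1008, r = 153); }


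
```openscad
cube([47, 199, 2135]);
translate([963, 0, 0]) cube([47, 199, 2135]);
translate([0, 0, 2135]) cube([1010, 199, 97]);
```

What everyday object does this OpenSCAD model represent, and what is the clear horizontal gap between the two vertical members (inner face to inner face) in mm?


A door frame. The clear opening width is 916 mm.

Two 2135 mm tall posts with a header on top — a door frame. The left jamb is 47 mm wide at x = 0; the right jamb starts at x = 963. The clear opening is 963 − 47 = 916 mm.


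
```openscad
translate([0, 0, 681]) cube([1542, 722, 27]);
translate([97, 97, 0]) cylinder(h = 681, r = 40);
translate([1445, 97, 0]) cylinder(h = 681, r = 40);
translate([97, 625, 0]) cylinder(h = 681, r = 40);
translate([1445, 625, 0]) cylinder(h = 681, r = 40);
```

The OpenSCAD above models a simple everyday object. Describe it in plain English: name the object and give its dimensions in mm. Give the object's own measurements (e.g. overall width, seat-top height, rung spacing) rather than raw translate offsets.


A rectangular dining table. The top is 1542×722×27 mm with its upper surface at z = 708 mm. It stands on four round legs of 80 mm diameter, each leg's bounding box inset 57 mm from the nearest pair of top edges, running from the floor to the underside of the top.


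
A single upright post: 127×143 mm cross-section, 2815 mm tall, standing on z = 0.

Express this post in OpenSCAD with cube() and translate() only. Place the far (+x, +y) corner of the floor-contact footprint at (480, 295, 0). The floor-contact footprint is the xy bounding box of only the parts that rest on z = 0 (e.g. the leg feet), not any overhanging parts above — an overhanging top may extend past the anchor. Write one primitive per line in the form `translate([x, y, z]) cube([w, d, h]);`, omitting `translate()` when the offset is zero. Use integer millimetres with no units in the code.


translate([353, 152, 0]) cube([127, 143, 2815]);


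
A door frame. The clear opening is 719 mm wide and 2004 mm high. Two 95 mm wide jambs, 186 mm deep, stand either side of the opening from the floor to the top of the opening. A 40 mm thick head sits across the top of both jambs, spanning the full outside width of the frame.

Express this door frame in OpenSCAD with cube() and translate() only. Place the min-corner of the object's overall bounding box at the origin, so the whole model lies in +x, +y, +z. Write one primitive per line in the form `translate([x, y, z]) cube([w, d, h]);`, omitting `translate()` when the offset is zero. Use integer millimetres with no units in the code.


cube([95, 186, 2004]);
translate([814, 0, 0]) cube([95, 186, 2004]);
translate([0, 0, 2004]) cube([909, 186, 40]);


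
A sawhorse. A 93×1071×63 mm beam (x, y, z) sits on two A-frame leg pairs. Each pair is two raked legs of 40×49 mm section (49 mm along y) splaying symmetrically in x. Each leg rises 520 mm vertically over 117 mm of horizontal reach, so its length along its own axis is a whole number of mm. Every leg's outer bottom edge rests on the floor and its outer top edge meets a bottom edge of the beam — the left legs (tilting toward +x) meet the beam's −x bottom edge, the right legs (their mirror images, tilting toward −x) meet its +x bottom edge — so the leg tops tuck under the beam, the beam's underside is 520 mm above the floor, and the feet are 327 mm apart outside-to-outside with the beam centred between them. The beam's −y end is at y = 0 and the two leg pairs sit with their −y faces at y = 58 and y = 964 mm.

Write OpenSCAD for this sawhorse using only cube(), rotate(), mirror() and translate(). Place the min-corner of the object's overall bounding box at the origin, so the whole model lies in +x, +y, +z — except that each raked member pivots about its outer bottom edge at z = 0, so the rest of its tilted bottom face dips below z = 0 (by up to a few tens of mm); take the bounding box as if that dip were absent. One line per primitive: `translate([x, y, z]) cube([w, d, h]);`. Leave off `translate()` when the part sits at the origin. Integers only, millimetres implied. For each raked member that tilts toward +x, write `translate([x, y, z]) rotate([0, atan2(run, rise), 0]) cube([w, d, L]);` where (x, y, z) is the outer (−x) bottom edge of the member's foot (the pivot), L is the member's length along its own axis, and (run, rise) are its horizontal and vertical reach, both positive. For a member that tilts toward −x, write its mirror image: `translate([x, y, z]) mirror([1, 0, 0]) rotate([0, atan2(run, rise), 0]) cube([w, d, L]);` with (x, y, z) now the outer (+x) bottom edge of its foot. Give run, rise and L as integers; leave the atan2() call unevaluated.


translate([117, 0, 520]) cube([93, 1071, 63]);
translate([0, 58, 0]) rotate([0, atan2(117, 520), 0]) cube([40, 49, 533]);
translate([327, 58, 0]) mirror([1, 0, 0]) rotate([0, atan2(117, 520), 0]) cube([40, 49, 533]);
translate([0, 964, 0]) rotate([0, atan2(117, 520), 0]) cube([40, 49, 533]);
translate([327, 964, 0]) mirror([1, 0, 0]) rotate([0, atan2(117, 520), 0]) cube([40, 49, 533]);


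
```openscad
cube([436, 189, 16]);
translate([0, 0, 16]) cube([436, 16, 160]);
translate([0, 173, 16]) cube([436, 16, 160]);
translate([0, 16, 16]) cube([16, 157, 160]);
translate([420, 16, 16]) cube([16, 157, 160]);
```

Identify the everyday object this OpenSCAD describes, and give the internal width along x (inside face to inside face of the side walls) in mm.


An open box. The internal width is 404 mm.

A 436×189 base slab with four walls standing on it — an open box. The base is 436 mm wide and the walls are 16 mm thick, so the internal width is 436 − 2 × 16 = 404 mm.


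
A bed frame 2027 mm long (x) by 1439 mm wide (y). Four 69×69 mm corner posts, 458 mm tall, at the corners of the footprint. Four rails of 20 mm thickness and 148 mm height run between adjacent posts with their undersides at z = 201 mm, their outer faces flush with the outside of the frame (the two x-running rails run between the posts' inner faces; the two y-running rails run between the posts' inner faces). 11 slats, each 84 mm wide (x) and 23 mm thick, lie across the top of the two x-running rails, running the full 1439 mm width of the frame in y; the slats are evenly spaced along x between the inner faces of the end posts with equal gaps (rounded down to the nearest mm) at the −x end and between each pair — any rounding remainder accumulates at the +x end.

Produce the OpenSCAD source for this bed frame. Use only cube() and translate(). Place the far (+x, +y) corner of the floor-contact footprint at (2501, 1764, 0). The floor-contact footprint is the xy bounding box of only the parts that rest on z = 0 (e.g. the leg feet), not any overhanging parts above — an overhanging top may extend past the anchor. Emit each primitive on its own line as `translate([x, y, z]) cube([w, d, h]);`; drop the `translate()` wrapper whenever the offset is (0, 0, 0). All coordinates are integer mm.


translate([474, 325, 0]) cube([69, 69, 458]);
translate([474, 1695, 0]) cube([69, 69, 458]);
translate([2432, 325, 0]) cube([69, 69, 458]);
translate([2432, 1695, 0]) cube([69, 69, 458]);
translate([543, 325, 201]) cube([1889, 20, 148]);
translate([543, 1744, 201]) cube([1889, 20, 148]);
translate([474, 394, 201]) cube([20, 1301, 148]);
translate([2481, 394, 201]) cube([20, 1301, 148]);
translate([623, 325, 349]) cube([84, 1439, 23]);
translate([787, 325, 349]) cube([84, 1439, 23]);
translate([951, 325, 349]) cube([84, 1439, 23]);
translate([1115, 325, 349]) cube([84, 1439, 23]);
translate([1279, 325, 349]) cube([84, 1439, 23]);
translate([1443, 325, 349]) cube([84, 1439, 23]);
translate([1607, 325, 349]) cube([84, 1439, 23]);
translate([1771, 325, 349]) cube([84, 1439, 23]);
translate([1935, 325, 349]) cube([84, 1439, 23]);
translate([2099, 325, 349]) cube([84, 1439, 23]);
translate([2263, 325, 349]) cube([84, 1439, 23]);


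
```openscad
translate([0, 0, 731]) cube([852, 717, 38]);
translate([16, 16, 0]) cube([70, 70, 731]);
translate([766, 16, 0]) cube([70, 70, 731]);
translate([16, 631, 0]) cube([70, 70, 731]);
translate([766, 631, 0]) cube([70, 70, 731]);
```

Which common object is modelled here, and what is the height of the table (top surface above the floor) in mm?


A table. The table height is 769 mm.

A 852×717×38 slab sits at z = 731 on four 70 mm square posts — a table. The top surface is at 731 + 38 = 769 mm.


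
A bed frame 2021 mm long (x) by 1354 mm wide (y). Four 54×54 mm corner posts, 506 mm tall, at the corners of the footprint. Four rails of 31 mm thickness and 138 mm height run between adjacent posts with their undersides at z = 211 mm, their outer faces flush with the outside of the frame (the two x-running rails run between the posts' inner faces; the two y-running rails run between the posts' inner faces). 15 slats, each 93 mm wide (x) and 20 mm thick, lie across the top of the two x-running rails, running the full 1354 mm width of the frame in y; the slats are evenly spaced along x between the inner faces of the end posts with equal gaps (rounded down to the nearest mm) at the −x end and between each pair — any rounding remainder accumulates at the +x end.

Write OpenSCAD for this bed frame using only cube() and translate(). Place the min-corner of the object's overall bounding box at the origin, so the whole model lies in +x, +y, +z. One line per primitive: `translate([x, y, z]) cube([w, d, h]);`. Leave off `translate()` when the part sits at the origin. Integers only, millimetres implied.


// slat z = rail_z + rail_h = 211 + 138 = 349
// slat gap = ⌊(1913 − 15·93) / 16⌋ = 32
cube([54, 54, 506]);
translate([0, 1300, 0]) cube([54, 54, 506]);
translate([1967, 0, 0]) cube([54, 54, 506]);
translate([1967, 1300, 0]) cube([54, 54, 506]);
translate([54, 0, 211]) cube([1913, 31, 138]);
translate([54, 1323, 211]) cube([1913, 31, 138]);
translate([0, 54, 211]) cube([31, 1246, 138]);
translate([1990, 54, 211]) cube([31, 1246, 138]);
translate([86, 0, 349]) cube([93, 1354, 20]);
translate([211, 0, 349]) cube([93, 1354, 20]);
translate([336, 0, 349]) cube([93, 1354, 20]);
translate([461, 0, 349]) cube([93, 1354, 20]);
translate([586, 0, 349]) cube([93, 1354, 20]);
translate([711, 0, 349]) cube([93, 1354, 20]);
translate([836, 0, 349]) cube([93, 1354, 20]);
translate([961, 0, 349]) cube([93, 1354, 20]);
translate([1086, 0, 349]) cube([93, 1354, 20]);
translate([1211, 0, 349]) cube([93, 1354, 20]);
translate([1336, 0, 349]) cube([93, 1354, 20]);
translate([1461, 0, 349]) cube([93, 1354, 20]);
translate([1586, 0, 349]) cube([93, 1354, 20]);
translate([1711, 0, 349]) cube([93, 1354, 20]);
translate([1836, 0, 349]) cube([93, 1354, 20]);


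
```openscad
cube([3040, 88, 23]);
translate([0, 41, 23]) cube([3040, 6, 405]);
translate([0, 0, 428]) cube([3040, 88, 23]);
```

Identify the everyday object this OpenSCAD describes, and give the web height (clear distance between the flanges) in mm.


An I-beam. The web height is 405 mm.

Two wide flanges with a thin centred web — an I-beam. Overall 451 mm minus two 23 mm flanges gives a web of 451 − 2·23 = 405 mm.


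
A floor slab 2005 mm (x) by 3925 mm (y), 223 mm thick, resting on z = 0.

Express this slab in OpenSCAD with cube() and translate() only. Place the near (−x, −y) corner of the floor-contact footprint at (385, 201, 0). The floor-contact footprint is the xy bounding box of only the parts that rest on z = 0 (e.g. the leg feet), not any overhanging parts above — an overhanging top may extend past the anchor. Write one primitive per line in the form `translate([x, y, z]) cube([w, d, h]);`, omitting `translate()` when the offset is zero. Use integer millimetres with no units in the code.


translate([385, 201, 0]) cube([2005, 3925, 223]);


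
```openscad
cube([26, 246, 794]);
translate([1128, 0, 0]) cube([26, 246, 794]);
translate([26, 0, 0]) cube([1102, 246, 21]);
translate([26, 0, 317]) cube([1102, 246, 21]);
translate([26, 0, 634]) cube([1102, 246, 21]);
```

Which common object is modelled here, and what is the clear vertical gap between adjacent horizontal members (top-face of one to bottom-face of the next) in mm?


A bookshelf. The clear shelf gap is 296 mm.

Two tall side panels with 3 horizontal boards between them — a bookshelf. The first two shelf undersides are at z = 0 and z = 317; with shelf thickness 21, the clear gap is 317 − 0 − 21 = 296 mm.


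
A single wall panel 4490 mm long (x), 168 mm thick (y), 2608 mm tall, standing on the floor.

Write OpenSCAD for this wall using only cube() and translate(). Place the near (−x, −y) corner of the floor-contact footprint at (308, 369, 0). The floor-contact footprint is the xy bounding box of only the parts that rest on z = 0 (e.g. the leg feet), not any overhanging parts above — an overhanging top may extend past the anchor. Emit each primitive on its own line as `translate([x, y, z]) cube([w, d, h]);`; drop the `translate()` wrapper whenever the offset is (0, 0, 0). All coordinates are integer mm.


translate([308, 369, 0]) cube([4490, 168, 2608]);


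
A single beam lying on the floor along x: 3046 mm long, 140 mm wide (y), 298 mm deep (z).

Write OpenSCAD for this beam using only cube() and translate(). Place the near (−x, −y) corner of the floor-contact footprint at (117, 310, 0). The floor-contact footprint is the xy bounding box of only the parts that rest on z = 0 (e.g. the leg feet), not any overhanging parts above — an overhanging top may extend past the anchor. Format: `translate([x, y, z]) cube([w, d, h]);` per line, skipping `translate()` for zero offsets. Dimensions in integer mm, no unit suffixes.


translate([117, 310, 0]) cube([3046, 140, 298]);


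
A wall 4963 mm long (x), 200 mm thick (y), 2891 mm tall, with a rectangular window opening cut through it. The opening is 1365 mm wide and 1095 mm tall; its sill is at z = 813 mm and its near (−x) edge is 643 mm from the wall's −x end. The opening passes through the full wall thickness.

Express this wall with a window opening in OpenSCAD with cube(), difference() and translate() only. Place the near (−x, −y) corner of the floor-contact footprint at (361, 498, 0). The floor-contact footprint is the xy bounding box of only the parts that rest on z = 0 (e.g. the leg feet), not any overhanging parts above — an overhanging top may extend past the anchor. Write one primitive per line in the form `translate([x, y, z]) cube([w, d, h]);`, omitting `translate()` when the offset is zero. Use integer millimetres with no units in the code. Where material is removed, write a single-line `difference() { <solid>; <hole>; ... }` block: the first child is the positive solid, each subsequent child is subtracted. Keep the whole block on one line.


difference() { translate([361, 498, 0]) cube([4963, 200, 2891]); translate([1004, 498, 813]) cube([1365, 200, 1095]); }


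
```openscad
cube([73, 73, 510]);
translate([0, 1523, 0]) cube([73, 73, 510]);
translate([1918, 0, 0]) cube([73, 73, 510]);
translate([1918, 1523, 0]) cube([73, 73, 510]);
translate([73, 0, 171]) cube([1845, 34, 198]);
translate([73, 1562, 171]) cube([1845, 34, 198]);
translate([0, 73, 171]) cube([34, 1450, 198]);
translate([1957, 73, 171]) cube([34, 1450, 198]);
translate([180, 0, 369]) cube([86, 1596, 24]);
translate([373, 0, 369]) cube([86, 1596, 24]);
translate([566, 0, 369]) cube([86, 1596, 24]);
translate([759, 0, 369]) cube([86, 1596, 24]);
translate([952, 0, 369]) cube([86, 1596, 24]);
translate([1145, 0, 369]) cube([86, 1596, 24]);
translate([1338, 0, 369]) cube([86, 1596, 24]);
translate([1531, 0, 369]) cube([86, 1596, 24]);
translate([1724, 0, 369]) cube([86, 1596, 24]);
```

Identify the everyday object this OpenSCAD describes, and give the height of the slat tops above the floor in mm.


A bed frame. The slat-top height is 393 mm.

Four posts, four rails, and a row of slats — a bed frame. Slats sit on the rails at z = 171 + 198 = 369; with slat thickness 24, the top is 393 mm.


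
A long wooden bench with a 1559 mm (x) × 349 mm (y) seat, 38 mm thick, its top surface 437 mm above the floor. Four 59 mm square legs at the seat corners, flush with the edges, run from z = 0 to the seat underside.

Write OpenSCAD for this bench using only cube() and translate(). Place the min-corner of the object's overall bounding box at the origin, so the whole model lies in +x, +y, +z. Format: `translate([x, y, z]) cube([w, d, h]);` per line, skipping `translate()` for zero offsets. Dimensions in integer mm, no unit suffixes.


// leg_h = 437 − 38 = 399
translate([0, 0, 399]) cube([1559, 349, 38]);
cube([59, 59, 399]);
translate([0, 290, 0]) cube([59, 59, 399]);
translate([1500, 0, 0]) cube([59, 59, 399]);
translate([1500, 290, 0]) cube([59, 59, 399]);


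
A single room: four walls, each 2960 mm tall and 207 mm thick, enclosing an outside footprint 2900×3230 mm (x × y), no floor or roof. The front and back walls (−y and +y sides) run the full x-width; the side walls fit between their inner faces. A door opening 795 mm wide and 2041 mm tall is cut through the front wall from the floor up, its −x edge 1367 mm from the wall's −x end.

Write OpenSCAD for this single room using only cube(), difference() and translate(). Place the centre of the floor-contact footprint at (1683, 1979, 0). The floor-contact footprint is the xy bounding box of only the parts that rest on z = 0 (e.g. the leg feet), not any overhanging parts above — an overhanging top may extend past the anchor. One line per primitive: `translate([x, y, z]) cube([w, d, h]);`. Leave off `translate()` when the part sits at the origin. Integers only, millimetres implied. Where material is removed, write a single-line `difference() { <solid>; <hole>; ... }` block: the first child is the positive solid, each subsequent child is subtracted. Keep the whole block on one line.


difference() { translate([233, 364, 0]) cube([2900, 207, 2960]); translate([1600, 364, 0]) cube([795, 207, 2041]); }
translate([233, 3387, 0]) cube([2900, 207, 2960]);
translate([233, 571, 0]) cube([207, 2816, 2960]);
translate([2926, 571, 0]) cube([207, 2816, 2960]);


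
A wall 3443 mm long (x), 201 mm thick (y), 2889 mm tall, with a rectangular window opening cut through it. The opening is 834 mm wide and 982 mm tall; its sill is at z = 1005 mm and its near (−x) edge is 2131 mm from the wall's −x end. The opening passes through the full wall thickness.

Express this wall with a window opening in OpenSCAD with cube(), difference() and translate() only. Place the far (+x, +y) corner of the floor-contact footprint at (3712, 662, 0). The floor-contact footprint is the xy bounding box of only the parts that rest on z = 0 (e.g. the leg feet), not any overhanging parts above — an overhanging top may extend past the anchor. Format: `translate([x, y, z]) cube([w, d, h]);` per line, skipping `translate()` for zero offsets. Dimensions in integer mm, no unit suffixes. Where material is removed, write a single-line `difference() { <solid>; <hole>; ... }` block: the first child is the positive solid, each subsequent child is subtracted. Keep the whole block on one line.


difference() { translate([269, 461, 0]) cube([3443, 201, 2889]); translate([2400, 461, 1005]) cube([834, 201, 982]); }


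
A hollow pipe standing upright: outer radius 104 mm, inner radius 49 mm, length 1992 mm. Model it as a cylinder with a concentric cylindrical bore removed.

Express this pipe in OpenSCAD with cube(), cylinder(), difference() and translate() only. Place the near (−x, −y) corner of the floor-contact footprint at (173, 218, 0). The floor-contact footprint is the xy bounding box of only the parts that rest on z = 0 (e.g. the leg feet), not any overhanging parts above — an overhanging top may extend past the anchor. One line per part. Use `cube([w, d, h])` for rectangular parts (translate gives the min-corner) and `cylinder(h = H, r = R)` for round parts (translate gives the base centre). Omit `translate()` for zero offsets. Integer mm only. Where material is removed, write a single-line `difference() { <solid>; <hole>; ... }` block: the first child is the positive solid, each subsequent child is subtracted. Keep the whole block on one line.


difference() { translate([277, 322, 0]) cylinder(h = 1992, r = 104); translate([277, 322, 0]) cylinder(h = 1992, r = 49); }


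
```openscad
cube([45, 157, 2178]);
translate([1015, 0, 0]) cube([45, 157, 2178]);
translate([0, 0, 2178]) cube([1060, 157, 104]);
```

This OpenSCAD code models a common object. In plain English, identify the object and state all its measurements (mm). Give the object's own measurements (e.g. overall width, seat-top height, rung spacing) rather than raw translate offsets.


A door frame. The clear opening is 970 mm wide and 2178 mm high. Two 45 mm wide jambs, 157 mm deep, stand either side of the opening from the floor to the top of the opening. A 104 mm thick head sits across the top of both jambs, spanning the full outside width of the frame.


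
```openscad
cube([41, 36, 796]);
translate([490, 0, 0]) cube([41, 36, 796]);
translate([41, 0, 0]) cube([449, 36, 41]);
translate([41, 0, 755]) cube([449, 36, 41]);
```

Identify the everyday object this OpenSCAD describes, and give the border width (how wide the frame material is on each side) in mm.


A picture frame. The border width is 41 mm.

Four thin pieces enclosing a rectangular opening — a picture frame. The two full-height stiles are 796 mm tall; the top rail sits at z = 755 and is 41 mm tall, so the border above the opening is 796 − 755 = 41 mm, matching the stile x-width.


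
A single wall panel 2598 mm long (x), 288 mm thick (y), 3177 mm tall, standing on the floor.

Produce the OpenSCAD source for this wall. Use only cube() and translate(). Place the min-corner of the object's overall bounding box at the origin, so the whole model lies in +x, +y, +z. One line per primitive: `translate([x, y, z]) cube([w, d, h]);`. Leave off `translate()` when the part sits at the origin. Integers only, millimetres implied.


cube([2598, 288, 3177]);


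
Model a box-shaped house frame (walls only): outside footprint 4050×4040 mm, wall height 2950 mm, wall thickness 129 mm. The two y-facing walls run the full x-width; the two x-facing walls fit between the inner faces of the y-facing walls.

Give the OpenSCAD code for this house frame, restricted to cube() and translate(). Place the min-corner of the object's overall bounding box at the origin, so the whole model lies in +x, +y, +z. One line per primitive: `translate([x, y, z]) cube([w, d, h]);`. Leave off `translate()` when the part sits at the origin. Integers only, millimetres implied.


cube([4050, 129, 2950]);
translate([0, 3911, 0]) cube([4050, 129, 2950]);
translate([0, 129, 0]) cube([129, 3782, 2950]);
translate([3921, 129, 0]) cube([129, 3782, 2950]);


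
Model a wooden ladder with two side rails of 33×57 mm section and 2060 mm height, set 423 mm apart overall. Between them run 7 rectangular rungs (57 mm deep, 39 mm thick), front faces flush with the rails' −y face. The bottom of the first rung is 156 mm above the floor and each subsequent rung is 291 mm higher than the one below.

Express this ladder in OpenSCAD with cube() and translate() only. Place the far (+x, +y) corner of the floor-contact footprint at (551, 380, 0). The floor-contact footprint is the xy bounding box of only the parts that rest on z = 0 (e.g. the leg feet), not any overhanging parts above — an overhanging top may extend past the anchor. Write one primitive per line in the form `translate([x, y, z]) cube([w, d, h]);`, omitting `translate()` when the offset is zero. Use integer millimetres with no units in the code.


// rung span = 423 - 2*33 = 357
// rung[k] z = 156 + k*291
translate([128, 323, 0]) cube([33, 57, 2060]);
translate([518, 323, 0]) cube([33, 57, 2060]);
translate([161, 323, 156]) cube([357, 57, 39]);
translate([161, 323, 447]) cube([357, 57, 39]);
translate([161, 323, 738]) cube([357, 57, 39]);
translate([161, 323, 1029]) cube([357, 57, 39]);
translate([161, 323, 1320]) cube([357, 57, 39]);
translate([161, 323, 1611]) cube([357, 57, 39]);
translate([161, 323, 1902]) cube([357, 57, 39]);


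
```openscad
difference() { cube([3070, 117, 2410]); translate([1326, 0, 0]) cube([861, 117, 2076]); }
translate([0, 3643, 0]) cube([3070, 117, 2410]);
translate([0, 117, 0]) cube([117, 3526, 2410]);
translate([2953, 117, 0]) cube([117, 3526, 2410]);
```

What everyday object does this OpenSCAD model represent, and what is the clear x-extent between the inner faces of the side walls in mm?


A single room. The interior width is 2836 mm.

Four walls enclosing a rectangle with a door in the front wall — a room. Outside width 3070 minus two 117 mm walls gives 2836 mm.


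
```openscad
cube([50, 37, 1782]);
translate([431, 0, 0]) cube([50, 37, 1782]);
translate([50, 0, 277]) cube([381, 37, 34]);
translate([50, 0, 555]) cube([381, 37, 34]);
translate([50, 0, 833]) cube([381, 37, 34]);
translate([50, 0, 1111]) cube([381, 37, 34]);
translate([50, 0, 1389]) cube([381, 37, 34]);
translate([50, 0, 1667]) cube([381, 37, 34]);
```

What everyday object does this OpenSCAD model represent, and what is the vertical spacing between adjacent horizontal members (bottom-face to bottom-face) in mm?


A ladder. The rung spacing is 278 mm.

Two tall 50×37 posts with 6 short bars between them — a ladder. Adjacent rungs sit at z = 277 and z = 555, so the spacing is 555 − 277 = 278 mm.


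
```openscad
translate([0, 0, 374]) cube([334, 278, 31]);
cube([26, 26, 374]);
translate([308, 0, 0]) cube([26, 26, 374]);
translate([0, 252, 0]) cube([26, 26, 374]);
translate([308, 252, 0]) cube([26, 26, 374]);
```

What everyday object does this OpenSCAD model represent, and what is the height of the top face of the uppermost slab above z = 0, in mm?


A stool. The seat height is 405 mm.

A 334×278×31 slab at z = 374 on four corner posts — a stool. The seat top is 374 + 31 = 405 mm.


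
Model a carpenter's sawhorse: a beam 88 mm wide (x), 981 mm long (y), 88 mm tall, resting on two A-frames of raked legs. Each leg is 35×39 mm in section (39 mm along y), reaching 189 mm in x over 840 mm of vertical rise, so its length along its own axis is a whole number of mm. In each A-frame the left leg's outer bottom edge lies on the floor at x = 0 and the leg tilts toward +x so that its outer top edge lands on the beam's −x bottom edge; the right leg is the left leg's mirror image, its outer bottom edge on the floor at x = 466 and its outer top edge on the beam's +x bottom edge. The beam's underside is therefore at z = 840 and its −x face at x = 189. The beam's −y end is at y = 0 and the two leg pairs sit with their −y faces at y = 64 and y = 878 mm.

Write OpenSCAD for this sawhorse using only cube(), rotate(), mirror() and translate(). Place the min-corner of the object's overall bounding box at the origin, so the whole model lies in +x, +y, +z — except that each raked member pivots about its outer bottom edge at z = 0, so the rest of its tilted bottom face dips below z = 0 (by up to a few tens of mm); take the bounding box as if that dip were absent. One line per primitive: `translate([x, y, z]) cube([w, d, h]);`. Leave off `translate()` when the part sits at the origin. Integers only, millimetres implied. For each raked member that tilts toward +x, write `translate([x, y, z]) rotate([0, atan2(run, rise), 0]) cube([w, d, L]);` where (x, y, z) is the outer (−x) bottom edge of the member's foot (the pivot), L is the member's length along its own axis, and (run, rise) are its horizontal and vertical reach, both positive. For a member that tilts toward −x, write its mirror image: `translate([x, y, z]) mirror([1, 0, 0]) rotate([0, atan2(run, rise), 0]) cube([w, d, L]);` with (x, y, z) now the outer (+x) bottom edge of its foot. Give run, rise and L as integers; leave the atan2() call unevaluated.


translate([189, 0, 840]) cube([88, 981, 88]);
translate([0, 64, 0]) rotate([0, atan2(189, 840), 0]) cube([35, 39, 861]);
translate([466, 64, 0]) mirror([1, 0, 0]) rotate([0, atan2(189, 840), 0]) cube([35, 39, 861]);
translate([0, 878, 0]) rotate([0, atan2(189, 840), 0]) cube([35, 39, 861]);
translate([466, 878, 0]) mirror([1, 0, 0]) rotate([0, atan2(189, 840), 0]) cube([35, 39, 861]);
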